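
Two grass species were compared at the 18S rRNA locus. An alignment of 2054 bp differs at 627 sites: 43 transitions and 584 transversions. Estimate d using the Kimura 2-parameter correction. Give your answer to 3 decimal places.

0.408

P = 43/2054 ≈ 0.020935 and Q = 584/2054 ≈ 0.284323.
Under the Kimura two-parameter model, d = −½ ln(1 − 2P − Q) − ¼ ln(1 − 2Q).
1 − 2P − Q = 0.673807, giving −½ ln(0.673807) = 0.197406.
1 − 2Q = 0.431354, giving −¼ ln(0.431354) = 0.210207.
d = 0.197406 + 0.210207 = 0.407613.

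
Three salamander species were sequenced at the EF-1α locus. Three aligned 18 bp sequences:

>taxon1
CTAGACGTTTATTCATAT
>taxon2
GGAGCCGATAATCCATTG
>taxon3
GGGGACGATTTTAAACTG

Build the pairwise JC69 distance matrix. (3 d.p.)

taxon1–taxon2: 8/18 sites differ → p ≈ 0.444444, d = −0.75 ln(1 − 0.592592) = 0.673455 ≈ 0.673.
taxon1–taxon3: 10/18 sites differ → p ≈ 0.555556, d = −0.75 ln(1 − 0.740741) = 1.012446 ≈ 1.012.
taxon2–taxon3: 7/18 sites differ → p ≈ 0.388889, d = −0.75 ln(1 − 0.518519) = 0.548166 ≈ 0.548.

d(taxon1,taxon2) = 0.673, d(taxon1,taxon3) = 1.012, d(taxon2,taxon3) = 0.548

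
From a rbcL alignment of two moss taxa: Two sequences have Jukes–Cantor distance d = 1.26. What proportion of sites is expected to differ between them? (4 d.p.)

0.6102

p = (3/4)(1 − e^(−4d/3)) = 0.75 × (1 − e^(-1.68)) = 0.75 × (1 − 0.186374) = 0.610220.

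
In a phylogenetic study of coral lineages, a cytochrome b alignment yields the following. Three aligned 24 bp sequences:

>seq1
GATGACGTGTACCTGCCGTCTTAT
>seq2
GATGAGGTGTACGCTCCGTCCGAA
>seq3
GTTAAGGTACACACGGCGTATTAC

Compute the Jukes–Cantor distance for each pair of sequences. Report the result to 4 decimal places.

seq1–seq2: 7/24 sites differ → p ≈ 0.291667, d = −0.75 ln(1 − 0.388889) = 0.369358 ≈ 0.3694.
seq1–seq3: 10/24 sites differ → p ≈ 0.416667, d = −0.75 ln(1 − 0.555556) = 0.608198 ≈ 0.6082.
seq2–seq3: 11/24 sites differ → p ≈ 0.458333, d = −0.75 ln(1 − 0.611111) = 0.708346 ≈ 0.7083.

d(seq1,seq2) = 0.3694, d(seq1,seq3) = 0.6082, d(seq2,seq3) = 0.7083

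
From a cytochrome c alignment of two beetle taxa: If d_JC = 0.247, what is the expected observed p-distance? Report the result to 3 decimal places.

0.210

p = (3/4)(1 − e^(−4d/3)) = 0.75 × (1 − e^(-0.329333)) = 0.75 × (1 − 0.719403) = 0.210448.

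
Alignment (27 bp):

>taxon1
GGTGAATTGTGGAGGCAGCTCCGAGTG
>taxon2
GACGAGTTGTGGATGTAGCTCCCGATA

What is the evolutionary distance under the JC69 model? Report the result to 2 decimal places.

The sequences differ at 9 of 27 sites (2, 3, 6, 14, 16, 23, 24, 25, 27), so p = 9/27 ≈ 0.333333.
d = −(3/4) ln(1 − 4p/3) = −0.75 ln(1 − 0.444444) = −0.75 ln(0.555556)
  = −0.75 × (-0.587786) = 0.440840 substitutions/site.

0.44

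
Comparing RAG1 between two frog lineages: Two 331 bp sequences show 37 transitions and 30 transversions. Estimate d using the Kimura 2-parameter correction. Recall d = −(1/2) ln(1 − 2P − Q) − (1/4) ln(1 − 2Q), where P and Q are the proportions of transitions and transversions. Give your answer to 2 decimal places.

0.24

P = 37/331 ≈ 0.111782 and Q = 30/331 ≈ 0.090634.
Under the Kimura two-parameter model, d = −½ ln(1 − 2P − Q) − ¼ ln(1 − 2Q).
1 − 2P − Q = 0.685802, giving −½ ln(0.685802) = 0.188583.
1 − 2Q = 0.818732, giving −¼ ln(0.818732) = 0.050000.
d = 0.188583 + 0.050000 = 0.238583.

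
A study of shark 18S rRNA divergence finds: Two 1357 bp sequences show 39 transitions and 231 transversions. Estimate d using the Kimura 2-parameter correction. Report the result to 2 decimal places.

0.23

P = 39/1357 ≈ 0.02874 and Q = 231/1357 ≈ 0.170228.
Under the Kimura two-parameter model, d = −½ ln(1 − 2P − Q) − ¼ ln(1 − 2Q).
1 − 2P − Q = 0.772292, giving −½ ln(0.772292) = 0.129196.
1 − 2Q = 0.659544, giving −¼ ln(0.659544) = 0.104052.
d = 0.129196 + 0.104052 = 0.233248.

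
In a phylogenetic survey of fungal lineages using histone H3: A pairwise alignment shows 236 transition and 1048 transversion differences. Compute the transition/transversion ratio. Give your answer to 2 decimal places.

R = 236/1048 = 0.225190… ≈ 0.23 (to 2 d.p.).

0.23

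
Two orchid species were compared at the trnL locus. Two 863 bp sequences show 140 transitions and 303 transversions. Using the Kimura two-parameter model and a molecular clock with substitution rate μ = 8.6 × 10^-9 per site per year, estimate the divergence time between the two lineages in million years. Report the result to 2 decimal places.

P = 140/863 ≈ 0.162225 and Q = 303/863 ≈ 0.351101.
Under the Kimura two-parameter model, d = −½ ln(1 − 2P − Q) − ¼ ln(1 − 2Q).
1 − 2P − Q = 0.324449, giving −½ ln(0.324449) = 0.562813.
1 − 2Q = 0.297798, giving −¼ ln(0.297798) = 0.302835.
d = 0.562813 + 0.302835 = 0.865648.
Under a molecular clock d = 2μt, so t = d/(2μ) = 0.865648 / (2 × 8.6 × 10^-9) = 50.33 million years.

50.33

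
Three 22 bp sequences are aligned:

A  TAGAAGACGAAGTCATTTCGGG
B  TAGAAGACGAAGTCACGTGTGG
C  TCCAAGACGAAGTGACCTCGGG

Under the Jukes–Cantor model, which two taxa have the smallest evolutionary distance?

A and B

A–B: 4/22 differ, p = 0.182, d = 0.208.
A–C: 5/22 differ, p = 0.227, d = 0.271.
B–C: 6/22 differ, p = 0.273, d = 0.339.
The smallest distance is between A and B.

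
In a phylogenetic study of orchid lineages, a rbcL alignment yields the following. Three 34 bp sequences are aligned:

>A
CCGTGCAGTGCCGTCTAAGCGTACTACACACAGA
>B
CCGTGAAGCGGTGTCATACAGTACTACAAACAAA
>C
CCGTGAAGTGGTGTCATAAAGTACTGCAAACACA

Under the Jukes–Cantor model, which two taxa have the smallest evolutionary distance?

A–B: 10/34 differ, p = 0.294, d = 0.373.
A–C: 10/34 differ, p = 0.294, d = 0.373.
B–C: 4/34 differ, p = 0.118, d = 0.128.
The smallest distance is between B and C.

B and C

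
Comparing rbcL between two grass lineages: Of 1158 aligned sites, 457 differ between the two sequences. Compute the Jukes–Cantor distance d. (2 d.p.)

p = 457/1158 ≈ 0.394646.
d = −(3/4) ln(1 − 4p/3) = −0.75 ln(1 − 0.526195) = −0.75 ln(0.473805)
  = −0.75 × (-0.746959) = 0.560219 substitutions/site.

0.56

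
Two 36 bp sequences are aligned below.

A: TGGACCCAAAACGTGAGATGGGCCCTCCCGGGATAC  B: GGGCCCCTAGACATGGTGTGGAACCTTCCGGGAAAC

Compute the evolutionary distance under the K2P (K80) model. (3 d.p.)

0.448

Of 36 sites, 6 differences are transitions and 6 are transversions, so P = 6/36 ≈ 0.166667 and Q = 6/36 ≈ 0.166667.
Under the Kimura two-parameter model, d = −½ ln(1 − 2P − Q) − ¼ ln(1 − 2Q).
1 − 2P − Q = 0.499999, giving −½ ln(0.499999) = 0.346575.
1 − 2Q = 0.666666, giving −¼ ln(0.666666) = 0.101367.
d = 0.346575 + 0.101367 = 0.447942.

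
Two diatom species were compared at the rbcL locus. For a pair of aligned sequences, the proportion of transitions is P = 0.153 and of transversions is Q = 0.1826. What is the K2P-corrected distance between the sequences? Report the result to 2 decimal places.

Under the Kimura two-parameter model, d = −½ ln(1 − 2P − Q) − ¼ ln(1 − 2Q).
1 − 2P − Q = 0.5114, giving −½ ln(0.5114) = 0.335302.
1 − 2Q = 0.6348, giving −¼ ln(0.6348) = 0.113611.
d = 0.335302 + 0.113611 = 0.448913.

0.45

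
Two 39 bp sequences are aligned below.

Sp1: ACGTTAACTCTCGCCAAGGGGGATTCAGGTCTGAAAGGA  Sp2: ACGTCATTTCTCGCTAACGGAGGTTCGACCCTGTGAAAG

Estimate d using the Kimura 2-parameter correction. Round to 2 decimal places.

0.69

Of 39 sites, 12 differences are transitions and 4 are transversions, so P = 12/39 ≈ 0.307692 and Q = 4/39 ≈ 0.102564.
Under the Kimura two-parameter model, d = −½ ln(1 − 2P − Q) − ¼ ln(1 − 2Q).
1 − 2P − Q = 0.282052, giving −½ ln(0.282052) = 0.632832.
1 − 2Q = 0.794872, giving −¼ ln(0.794872) = 0.057394.
d = 0.632832 + 0.057394 = 0.690226.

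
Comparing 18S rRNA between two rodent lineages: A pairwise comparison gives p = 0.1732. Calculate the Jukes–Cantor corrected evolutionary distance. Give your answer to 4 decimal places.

d = −(3/4) ln(1 − 4p/3) = −0.75 ln(1 − 0.230933) = −0.75 ln(0.769067)
  = −0.75 × (-0.262577) = 0.196933 substitutions/site.

0.1969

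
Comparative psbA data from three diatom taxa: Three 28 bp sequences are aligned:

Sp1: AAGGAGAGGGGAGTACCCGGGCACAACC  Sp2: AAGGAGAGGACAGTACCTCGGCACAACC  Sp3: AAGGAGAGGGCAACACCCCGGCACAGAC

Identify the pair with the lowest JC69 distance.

Sp1–Sp2: 4/28 differ, p = 0.143, d = 0.158.
Sp1–Sp3: 6/28 differ, p = 0.214, d = 0.252.
Sp2–Sp3: 6/28 differ, p = 0.214, d = 0.252.
The smallest distance is between Sp1 and Sp2.

Sp1 and Sp2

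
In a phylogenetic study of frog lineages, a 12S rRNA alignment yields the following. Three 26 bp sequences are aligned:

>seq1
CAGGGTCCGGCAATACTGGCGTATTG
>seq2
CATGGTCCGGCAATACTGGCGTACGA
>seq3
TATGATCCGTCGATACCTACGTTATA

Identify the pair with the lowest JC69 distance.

seq1–seq2: 4/26 differ, p = 0.154, d = 0.172.
seq1–seq3: 11/26 differ, p = 0.423, d = 0.623.
seq2–seq3: 10/26 differ, p = 0.385, d = 0.539.
The smallest distance is between seq1 and seq2.

seq1 and seq2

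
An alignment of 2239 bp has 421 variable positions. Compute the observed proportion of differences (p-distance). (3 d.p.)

p = 421/2239 = 0.188030… ≈ 0.188 (to 3 d.p.).

0.188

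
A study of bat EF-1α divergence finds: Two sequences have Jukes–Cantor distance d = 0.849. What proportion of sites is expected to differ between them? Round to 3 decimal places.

p = (3/4)(1 − e^(−4d/3)) = 0.75 × (1 − e^(-1.132)) = 0.75 × (1 − 0.322388) = 0.508209.

0.508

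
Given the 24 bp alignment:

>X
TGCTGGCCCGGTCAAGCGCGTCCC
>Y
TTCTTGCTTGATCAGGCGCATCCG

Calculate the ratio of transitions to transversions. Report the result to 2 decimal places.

1.67

Transitions are A↔G and C↔T; transversions are all other mismatches.
Transitions: 5. Transversions: 3.
R = 5/3 = 1.666666… ≈ 1.67 (to 2 d.p.).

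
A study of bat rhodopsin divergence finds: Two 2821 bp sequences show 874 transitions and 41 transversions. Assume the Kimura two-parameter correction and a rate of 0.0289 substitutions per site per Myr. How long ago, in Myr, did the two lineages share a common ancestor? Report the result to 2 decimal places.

P = 874/2821 ≈ 0.309819 and Q = 41/2821 ≈ 0.014534.
Under the Kimura two-parameter model, d = −½ ln(1 − 2P − Q) − ¼ ln(1 − 2Q).
1 − 2P − Q = 0.365828, giving −½ ln(0.365828) = 0.502796.
1 − 2Q = 0.970932, giving −¼ ln(0.970932) = 0.007375.
d = 0.502796 + 0.007375 = 0.510171.
Under a molecular clock d = 2μt, so t = d/(2μ) = 0.510171 / (2 × 0.0289) = 8.83 Myr.

8.83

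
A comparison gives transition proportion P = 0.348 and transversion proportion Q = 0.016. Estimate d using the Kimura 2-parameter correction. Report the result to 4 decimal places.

0.6305

Under the Kimura two-parameter model, d = −½ ln(1 − 2P − Q) − ¼ ln(1 − 2Q).
1 − 2P − Q = 0.288, giving −½ ln(0.288) = 0.622397.
1 − 2Q = 0.968, giving −¼ ln(0.968) = 0.008131.
d = 0.622397 + 0.008131 = 0.630528.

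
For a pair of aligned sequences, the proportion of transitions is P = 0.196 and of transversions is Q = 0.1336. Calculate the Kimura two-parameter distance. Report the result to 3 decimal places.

0.451

Under the Kimura two-parameter model, d = −½ ln(1 − 2P − Q) − ¼ ln(1 − 2Q).
1 − 2P − Q = 0.4744, giving −½ ln(0.4744) = 0.372852.
1 − 2Q = 0.7328, giving −¼ ln(0.7328) = 0.077721.
d = 0.372852 + 0.077721 = 0.450573.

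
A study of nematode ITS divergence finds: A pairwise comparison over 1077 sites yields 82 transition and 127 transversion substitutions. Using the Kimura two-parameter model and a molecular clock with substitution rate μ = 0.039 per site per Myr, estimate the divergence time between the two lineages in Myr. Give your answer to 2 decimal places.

2.88

P = 82/1077 ≈ 0.076137 and Q = 127/1077 ≈ 0.11792.
Under the Kimura two-parameter model, d = −½ ln(1 − 2P − Q) − ¼ ln(1 − 2Q).
1 − 2P − Q = 0.729806, giving −½ ln(0.729806) = 0.157488.
1 − 2Q = 0.76416, giving −¼ ln(0.76416) = 0.067245.
d = 0.157488 + 0.067245 = 0.224733.
Under a molecular clock d = 2μt, so t = d/(2μ) = 0.224733 / (2 × 0.039) = 2.88 Myr.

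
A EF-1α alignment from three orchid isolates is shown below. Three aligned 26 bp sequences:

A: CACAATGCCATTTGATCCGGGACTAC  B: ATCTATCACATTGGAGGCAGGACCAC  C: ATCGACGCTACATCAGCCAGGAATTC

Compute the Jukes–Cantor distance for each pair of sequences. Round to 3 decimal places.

A–B: 10/26 sites differ → p ≈ 0.384615, d = −0.75 ln(1 − 0.51282) = 0.539341 ≈ 0.539.
A–C: 12/26 sites differ → p ≈ 0.461538, d = −0.75 ln(1 − 0.615384) = 0.716632 ≈ 0.717.
B–C: 13/26 sites differ → p = 0.5, d = −0.75 ln(1 − 0.666667) = 0.823960 ≈ 0.824.

d(A,B) = 0.539, d(A,C) = 0.717, d(B,C) = 0.824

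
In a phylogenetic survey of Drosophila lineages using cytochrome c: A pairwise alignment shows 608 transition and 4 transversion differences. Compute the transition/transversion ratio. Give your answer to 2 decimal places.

152.00

R = 608/4 = 152.00.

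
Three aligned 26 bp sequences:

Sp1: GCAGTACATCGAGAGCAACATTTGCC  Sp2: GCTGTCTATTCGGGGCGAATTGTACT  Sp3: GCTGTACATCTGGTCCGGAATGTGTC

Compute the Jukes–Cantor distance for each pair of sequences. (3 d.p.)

Sp1–Sp2: 13/26 sites differ → p = 0.5, d = −0.75 ln(1 − 0.666667) = 0.823960 ≈ 0.824.
Sp1–Sp3: 10/26 sites differ → p ≈ 0.384615, d = −0.75 ln(1 − 0.51282) = 0.539341 ≈ 0.539.
Sp2–Sp3: 11/26 sites differ → p ≈ 0.423077, d = −0.75 ln(1 − 0.564103) = 0.622762 ≈ 0.623.

d(Sp1,Sp2) = 0.824, d(Sp1,Sp3) = 0.539, d(Sp2,Sp3) = 0.623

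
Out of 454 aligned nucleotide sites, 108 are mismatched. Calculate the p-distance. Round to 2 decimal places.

p = 108/454 = 0.237885… ≈ 0.24 (to 2 d.p.).

0.24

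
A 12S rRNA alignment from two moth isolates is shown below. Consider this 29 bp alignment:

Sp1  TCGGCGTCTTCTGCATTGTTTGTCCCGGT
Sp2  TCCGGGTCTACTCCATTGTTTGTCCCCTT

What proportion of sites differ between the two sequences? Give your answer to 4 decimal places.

0.2069

The sequences differ at 6 of 29 positions (sites 3, 5, 10, 13, 27, 28).
p = 6/29 = 0.206896… ≈ 0.2069 (to 4 d.p.).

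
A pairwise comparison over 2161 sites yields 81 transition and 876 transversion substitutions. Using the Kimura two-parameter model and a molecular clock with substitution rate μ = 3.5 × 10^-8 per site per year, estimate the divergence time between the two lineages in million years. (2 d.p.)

10.62

P = 81/2161 ≈ 0.037483 and Q = 876/2161 ≈ 0.405368.
Under the Kimura two-parameter model, d = −½ ln(1 − 2P − Q) − ¼ ln(1 − 2Q).
1 − 2P − Q = 0.519666, giving −½ ln(0.519666) = 0.327284.
1 − 2Q = 0.189264, giving −¼ ln(0.189264) = 0.416153.
d = 0.327284 + 0.416153 = 0.743437.
Under a molecular clock d = 2μt, so t = d/(2μ) = 0.743437 / (2 × 3.5 × 10^-8) = 10.62 million years.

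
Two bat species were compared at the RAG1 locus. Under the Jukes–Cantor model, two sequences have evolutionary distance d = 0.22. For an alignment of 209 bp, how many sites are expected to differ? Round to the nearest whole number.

40

Invert JC69: p = (3/4)(1 − e^(−4d/3)) = 0.75 × (1 − e^(-0.293333)) = 0.75 × (1 − 0.745774) = 0.190670.
Expected differing sites = pL ≈ 0.190670 × 209 = 39.85003 ≈ 40.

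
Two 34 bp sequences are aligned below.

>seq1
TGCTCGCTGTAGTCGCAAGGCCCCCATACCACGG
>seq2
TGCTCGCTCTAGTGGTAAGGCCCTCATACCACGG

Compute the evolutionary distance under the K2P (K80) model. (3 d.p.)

Of 34 sites, 2 differences are transitions and 2 are transversions, so P = 2/34 ≈ 0.058824 and Q = 2/34 ≈ 0.058824.
Under the Kimura two-parameter model, d = −½ ln(1 − 2P − Q) − ¼ ln(1 − 2Q).
1 − 2P − Q = 0.823528, giving −½ ln(0.823528) = 0.097079.
1 − 2Q = 0.882352, giving −¼ ln(0.882352) = 0.031291.
d = 0.097079 + 0.031291 = 0.128370.

0.128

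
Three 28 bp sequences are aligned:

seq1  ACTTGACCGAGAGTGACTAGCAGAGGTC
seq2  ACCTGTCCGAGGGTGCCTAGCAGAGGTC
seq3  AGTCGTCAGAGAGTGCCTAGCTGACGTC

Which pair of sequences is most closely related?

seq1 and seq2

seq1–seq2: 4/28 differ, p = 0.143, d = 0.158.
seq1–seq3: 7/28 differ, p = 0.250, d = 0.304.
seq2–seq3: 7/28 differ, p = 0.250, d = 0.304.
The smallest distance is between seq1 and seq2.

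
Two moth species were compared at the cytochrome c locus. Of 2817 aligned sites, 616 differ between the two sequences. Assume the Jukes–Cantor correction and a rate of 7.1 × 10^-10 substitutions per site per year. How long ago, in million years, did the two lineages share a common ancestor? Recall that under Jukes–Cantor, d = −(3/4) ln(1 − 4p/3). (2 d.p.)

182.06

p = 616/2817 ≈ 0.218672.
d = −(3/4) ln(1 − 4p/3) = −0.75 ln(1 − 0.291563) = −0.75 ln(0.708437)
  = −0.75 × (-0.344694) = 0.258521 substitutions/site.
Under a molecular clock d = 2μt, so t = d/(2μ) = 0.258521 / (2 × 7.1 × 10^-10) = 182.06 million years.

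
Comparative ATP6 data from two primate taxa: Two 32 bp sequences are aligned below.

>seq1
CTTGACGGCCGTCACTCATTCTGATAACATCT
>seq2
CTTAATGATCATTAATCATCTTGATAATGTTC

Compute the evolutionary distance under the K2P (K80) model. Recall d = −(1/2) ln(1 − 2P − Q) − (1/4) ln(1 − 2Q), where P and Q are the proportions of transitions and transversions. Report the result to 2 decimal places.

0.78

Of 32 sites, 12 differences are transitions and 1 are transversions, so P = 12/32 = 0.375 and Q = 1/32 = 0.03125.
Under the Kimura two-parameter model, d = −½ ln(1 − 2P − Q) − ¼ ln(1 − 2Q).
1 − 2P − Q = 0.21875, giving −½ ln(0.21875) = 0.759913.
1 − 2Q = 0.9375, giving −¼ ln(0.9375) = 0.016135.
d = 0.759913 + 0.016135 = 0.776048.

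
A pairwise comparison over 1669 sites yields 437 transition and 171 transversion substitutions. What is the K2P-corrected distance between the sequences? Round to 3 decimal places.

0.549

P = 437/1669 ≈ 0.261833 and Q = 171/1669 ≈ 0.102457.
Under the Kimura two-parameter model, d = −½ ln(1 − 2P − Q) − ¼ ln(1 − 2Q).
1 − 2P − Q = 0.373877, giving −½ ln(0.373877) = 0.491914.
1 − 2Q = 0.795086, giving −¼ ln(0.795086) = 0.057326.
d = 0.491914 + 0.057326 = 0.549240.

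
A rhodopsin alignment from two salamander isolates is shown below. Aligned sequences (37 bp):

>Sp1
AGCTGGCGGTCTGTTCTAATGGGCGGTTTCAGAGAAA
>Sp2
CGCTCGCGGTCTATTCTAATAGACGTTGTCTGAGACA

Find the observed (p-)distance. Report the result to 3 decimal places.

0.243

The sequences differ at 9 of 37 positions (sites 1, 5, 13, 21, 23, 26, 28, 31, 36).
p = 9/37 = 0.243243… ≈ 0.243 (to 3 d.p.).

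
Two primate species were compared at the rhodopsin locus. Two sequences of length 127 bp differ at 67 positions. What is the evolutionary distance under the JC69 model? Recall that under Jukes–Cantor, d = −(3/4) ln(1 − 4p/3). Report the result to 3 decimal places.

0.912

p = 67/127 ≈ 0.527559.
d = −(3/4) ln(1 − 4p/3) = −0.75 ln(1 − 0.703412) = −0.75 ln(0.296588)
  = −0.75 × (-1.215411) = 0.911558 substitutions/site.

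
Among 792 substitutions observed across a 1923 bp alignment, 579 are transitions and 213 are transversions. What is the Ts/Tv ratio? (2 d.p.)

2.72

R = 579/213 = 2.718309… ≈ 2.72 (to 2 d.p.).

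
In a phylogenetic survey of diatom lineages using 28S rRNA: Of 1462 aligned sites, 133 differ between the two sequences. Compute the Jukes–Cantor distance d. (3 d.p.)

0.097

p = 133/1462 ≈ 0.090971.
d = −(3/4) ln(1 − 4p/3) = −0.75 ln(1 − 0.121295) = −0.75 ln(0.878705)
  = −0.75 × (-0.129306) = 0.096980 substitutions/site.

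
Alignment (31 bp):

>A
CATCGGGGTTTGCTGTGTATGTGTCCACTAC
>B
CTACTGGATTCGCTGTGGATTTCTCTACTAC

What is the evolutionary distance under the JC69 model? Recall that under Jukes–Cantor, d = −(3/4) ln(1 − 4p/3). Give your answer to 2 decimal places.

The sequences differ at 9 of 31 sites (2, 3, 5, 8, 11, 18, 21, 23, 26), so p = 9/31 ≈ 0.290323.
d = −(3/4) ln(1 − 4p/3) = −0.75 ln(1 − 0.387097) = −0.75 ln(0.612903)
  = −0.75 × (-0.489549) = 0.367162 substitutions/site.

0.37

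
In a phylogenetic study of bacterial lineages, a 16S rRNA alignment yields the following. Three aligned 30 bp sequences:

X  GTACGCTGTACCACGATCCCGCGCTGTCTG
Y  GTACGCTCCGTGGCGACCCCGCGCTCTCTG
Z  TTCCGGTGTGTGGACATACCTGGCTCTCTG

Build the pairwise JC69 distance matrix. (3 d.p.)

X–Y: 8/30 sites differ → p ≈ 0.266667, d = −0.75 ln(1 − 0.355556) = 0.329526 ≈ 0.330.
X–Z: 13/30 sites differ → p ≈ 0.433333, d = −0.75 ln(1 − 0.577777) = 0.646666 ≈ 0.647.
Y–Z: 11/30 sites differ → p ≈ 0.366667, d = −0.75 ln(1 − 0.488889) = 0.503376 ≈ 0.503.

d(X,Y) = 0.330, d(X,Z) = 0.647, d(Y,Z) = 0.503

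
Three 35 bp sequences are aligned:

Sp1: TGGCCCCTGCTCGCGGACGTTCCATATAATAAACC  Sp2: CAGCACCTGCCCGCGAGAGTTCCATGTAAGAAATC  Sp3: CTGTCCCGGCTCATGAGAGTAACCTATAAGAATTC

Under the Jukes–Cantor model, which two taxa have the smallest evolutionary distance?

Sp1 and Sp2

Sp1–Sp2: 10/35 differ, p = 0.286, d = 0.360.
Sp1–Sp3: 15/35 differ, p = 0.429, d = 0.635.
Sp2–Sp3: 12/35 differ, p = 0.343, d = 0.458.
The smallest distance is between Sp1 and Sp2.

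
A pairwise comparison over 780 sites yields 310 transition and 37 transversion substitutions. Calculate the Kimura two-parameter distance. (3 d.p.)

P = 310/780 ≈ 0.397436 and Q = 37/780 ≈ 0.047436.
Under the Kimura two-parameter model, d = −½ ln(1 − 2P − Q) − ¼ ln(1 − 2Q).
1 − 2P − Q = 0.157692, giving −½ ln(0.157692) = 0.923556.
1 − 2Q = 0.905128, giving −¼ ln(0.905128) = 0.024920.
d = 0.923556 + 0.024920 = 0.948476.

0.948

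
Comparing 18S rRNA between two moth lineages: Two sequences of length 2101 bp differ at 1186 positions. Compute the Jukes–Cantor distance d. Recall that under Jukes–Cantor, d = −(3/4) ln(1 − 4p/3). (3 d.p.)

1.048

p = 1186/2101 ≈ 0.564493.
d = −(3/4) ln(1 − 4p/3) = −0.75 ln(1 − 0.752657) = −0.75 ln(0.247343)
  = −0.75 × (-1.396979) = 1.047734 substitutions/site.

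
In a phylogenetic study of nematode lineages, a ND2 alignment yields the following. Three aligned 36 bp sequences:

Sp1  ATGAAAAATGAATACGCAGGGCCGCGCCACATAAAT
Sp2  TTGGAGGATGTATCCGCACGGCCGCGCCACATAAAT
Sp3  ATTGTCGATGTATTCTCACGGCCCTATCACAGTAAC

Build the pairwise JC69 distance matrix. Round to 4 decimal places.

Sp1–Sp2: 7/36 sites differ → p ≈ 0.194444, d = −0.75 ln(1 − 0.259259) = 0.225078 ≈ 0.2251.
Sp1–Sp3: 16/36 sites differ → p ≈ 0.444444, d = −0.75 ln(1 − 0.592592) = 0.673455 ≈ 0.6735.
Sp2–Sp3: 13/36 sites differ → p ≈ 0.361111, d = −0.75 ln(1 − 0.481481) = 0.492584 ≈ 0.4926.

d(Sp1,Sp2) = 0.2251, d(Sp1,Sp3) = 0.6735, d(Sp2,Sp3) = 0.4926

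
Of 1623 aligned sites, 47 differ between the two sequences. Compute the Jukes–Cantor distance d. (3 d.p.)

p = 47/1623 ≈ 0.028959.
d = −(3/4) ln(1 − 4p/3) = −0.75 ln(1 − 0.038612) = −0.75 ln(0.961388)
  = −0.75 × (-0.039377) = 0.029533 substitutions/site.

0.030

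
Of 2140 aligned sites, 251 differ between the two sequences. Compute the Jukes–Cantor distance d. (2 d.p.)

p = 251/2140 ≈ 0.11729.
d = −(3/4) ln(1 − 4p/3) = −0.75 ln(1 − 0.156387) = −0.75 ln(0.843613)
  = −0.75 × (-0.170061) = 0.127546 substitutions/site.

0.13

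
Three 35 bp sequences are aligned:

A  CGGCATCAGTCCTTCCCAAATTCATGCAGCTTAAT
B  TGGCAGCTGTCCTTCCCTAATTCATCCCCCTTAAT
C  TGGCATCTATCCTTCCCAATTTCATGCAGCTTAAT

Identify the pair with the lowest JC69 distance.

A and C

A–B: 7/35 differ, p = 0.200, d = 0.233.
A–C: 4/35 differ, p = 0.114, d = 0.124.
B–C: 7/35 differ, p = 0.200, d = 0.233.
The smallest distance is between A and C.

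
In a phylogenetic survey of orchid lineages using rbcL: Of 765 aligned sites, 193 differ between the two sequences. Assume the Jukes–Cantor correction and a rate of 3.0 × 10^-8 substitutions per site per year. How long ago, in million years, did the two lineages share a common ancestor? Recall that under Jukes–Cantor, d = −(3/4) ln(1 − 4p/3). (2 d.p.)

5.13

p = 193/765 ≈ 0.252288.
d = −(3/4) ln(1 − 4p/3) = −0.75 ln(1 − 0.336384) = −0.75 ln(0.663616)
  = −0.75 × (-0.410052) = 0.307539 substitutions/site.
Under a molecular clock d = 2μt, so t = d/(2μ) = 0.307539 / (2 × 3.0 × 10^-8) = 5.13 million years.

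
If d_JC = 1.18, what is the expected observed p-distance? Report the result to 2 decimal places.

p = (3/4)(1 − e^(−4d/3)) = 0.75 × (1 − e^(-1.573333)) = 0.75 × (1 − 0.207353) = 0.594485.

0.59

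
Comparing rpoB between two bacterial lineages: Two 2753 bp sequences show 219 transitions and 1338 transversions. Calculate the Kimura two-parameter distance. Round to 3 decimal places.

P = 219/2753 ≈ 0.07955 and Q = 1338/2753 ≈ 0.486015.
Under the Kimura two-parameter model, d = −½ ln(1 − 2P − Q) − ¼ ln(1 − 2Q).
1 − 2P − Q = 0.354885, giving −½ ln(0.354885) = 0.517981.
1 − 2Q = 0.02797, giving −¼ ln(0.02797) = 0.894156.
d = 0.517981 + 0.894156 = 1.412137.

1.412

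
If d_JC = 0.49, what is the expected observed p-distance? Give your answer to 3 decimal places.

p = (3/4)(1 − e^(−4d/3)) = 0.75 × (1 − e^(-0.653333)) = 0.75 × (1 − 0.520309) = 0.359768.

0.360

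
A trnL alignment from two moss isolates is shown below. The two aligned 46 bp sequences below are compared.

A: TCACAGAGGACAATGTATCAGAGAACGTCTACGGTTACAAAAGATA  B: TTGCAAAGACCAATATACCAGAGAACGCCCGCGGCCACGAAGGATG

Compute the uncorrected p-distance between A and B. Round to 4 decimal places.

The sequences differ at 15 of 46 positions.
p = 15/46 = 0.326086… ≈ 0.3261 (to 4 d.p.).

0.3261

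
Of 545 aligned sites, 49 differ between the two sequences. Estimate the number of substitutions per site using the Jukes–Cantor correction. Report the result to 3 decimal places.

0.096

p = 49/545 ≈ 0.089908.
d = −(3/4) ln(1 − 4p/3) = −0.75 ln(1 − 0.119877) = −0.75 ln(0.880123)
  = −0.75 × (-0.127694) = 0.095771 substitutions/site.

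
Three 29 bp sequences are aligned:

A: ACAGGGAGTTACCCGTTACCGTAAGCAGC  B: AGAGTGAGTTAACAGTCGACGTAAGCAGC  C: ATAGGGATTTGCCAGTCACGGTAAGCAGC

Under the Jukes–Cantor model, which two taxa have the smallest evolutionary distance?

A and C

A–B: 7/29 differ, p = 0.241, d = 0.291.
A–C: 6/29 differ, p = 0.207, d = 0.242.
B–C: 8/29 differ, p = 0.276, d = 0.344.
The smallest distance is between A and C.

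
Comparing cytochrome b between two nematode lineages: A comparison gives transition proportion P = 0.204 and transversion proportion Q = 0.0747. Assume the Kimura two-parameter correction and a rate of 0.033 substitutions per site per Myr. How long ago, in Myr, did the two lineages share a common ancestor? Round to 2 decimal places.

5.61

Under the Kimura two-parameter model, d = −½ ln(1 − 2P − Q) − ¼ ln(1 − 2Q).
1 − 2P − Q = 0.5173, giving −½ ln(0.5173) = 0.329566.
1 − 2Q = 0.8506, giving −¼ ln(0.8506) = 0.040453.
d = 0.329566 + 0.040453 = 0.370019.
Under a molecular clock d = 2μt, so t = d/(2μ) = 0.370019 / (2 × 0.033) = 5.61 Myr.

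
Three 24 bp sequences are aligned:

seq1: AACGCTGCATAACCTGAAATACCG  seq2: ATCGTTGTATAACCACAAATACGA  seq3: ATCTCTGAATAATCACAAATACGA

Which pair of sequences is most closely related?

seq2 and seq3

seq1–seq2: 7/24 differ, p = 0.292, d = 0.369.
seq1–seq3: 8/24 differ, p = 0.333, d = 0.441.
seq2–seq3: 4/24 differ, p = 0.167, d = 0.188.
The smallest distance is between seq2 and seq3.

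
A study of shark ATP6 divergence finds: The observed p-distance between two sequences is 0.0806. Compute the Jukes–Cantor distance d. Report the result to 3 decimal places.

d = −(3/4) ln(1 − 4p/3) = −0.75 ln(1 − 0.107467) = −0.75 ln(0.892533)
  = −0.75 × (-0.113692) = 0.085269 substitutions/site.

0.085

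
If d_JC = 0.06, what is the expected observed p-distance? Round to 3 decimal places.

p = (3/4)(1 − e^(−4d/3)) = 0.75 × (1 − e^(-0.08)) = 0.75 × (1 − 0.923116) = 0.057663.

0.058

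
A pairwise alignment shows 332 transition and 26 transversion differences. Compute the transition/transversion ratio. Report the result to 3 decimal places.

12.769

R = 332/26 = 12.769230… ≈ 12.769 (to 3 d.p.).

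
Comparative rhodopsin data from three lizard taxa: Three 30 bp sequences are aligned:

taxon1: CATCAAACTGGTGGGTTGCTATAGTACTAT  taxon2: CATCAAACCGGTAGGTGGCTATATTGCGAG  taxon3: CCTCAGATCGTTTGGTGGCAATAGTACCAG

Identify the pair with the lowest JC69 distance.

taxon1–taxon2: 7/30 differ, p = 0.233, d = 0.280.
taxon1–taxon3: 10/30 differ, p = 0.333, d = 0.441.
taxon2–taxon3: 9/30 differ, p = 0.300, d = 0.383.
The smallest distance is between taxon1 and taxon2.

taxon1 and taxon2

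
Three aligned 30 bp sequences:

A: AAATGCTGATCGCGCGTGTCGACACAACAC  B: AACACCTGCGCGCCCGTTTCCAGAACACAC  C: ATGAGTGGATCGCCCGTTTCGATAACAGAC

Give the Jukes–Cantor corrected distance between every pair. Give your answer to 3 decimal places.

A–B: 11/30 sites differ → p ≈ 0.366667, d = −0.75 ln(1 − 0.488889) = 0.503376 ≈ 0.503.
A–C: 11/30 sites differ → p ≈ 0.366667, d = −0.75 ln(1 − 0.488889) = 0.503376 ≈ 0.503.
B–C: 10/30 sites differ → p ≈ 0.333333, d = −0.75 ln(1 − 0.444444) = 0.440839 ≈ 0.441.

d(A,B) = 0.503, d(A,C) = 0.503, d(B,C) = 0.441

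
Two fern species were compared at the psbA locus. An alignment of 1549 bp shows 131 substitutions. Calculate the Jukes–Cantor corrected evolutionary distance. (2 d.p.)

0.09

p = 131/1549 ≈ 0.084571.
d = −(3/4) ln(1 − 4p/3) = −0.75 ln(1 − 0.112761) = −0.75 ln(0.887239)
  = −0.75 × (-0.119641) = 0.089731 substitutions/site.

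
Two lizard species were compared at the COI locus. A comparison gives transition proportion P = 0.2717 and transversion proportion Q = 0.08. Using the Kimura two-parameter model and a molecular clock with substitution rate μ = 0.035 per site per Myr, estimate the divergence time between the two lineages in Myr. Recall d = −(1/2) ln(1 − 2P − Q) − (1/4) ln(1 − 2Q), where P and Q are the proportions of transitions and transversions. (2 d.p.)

7.60

Under the Kimura two-parameter model, d = −½ ln(1 − 2P − Q) − ¼ ln(1 − 2Q).
1 − 2P − Q = 0.3766, giving −½ ln(0.3766) = 0.488286.
1 − 2Q = 0.84, giving −¼ ln(0.84) = 0.043588.
d = 0.488286 + 0.043588 = 0.531874.
Under a molecular clock d = 2μt, so t = d/(2μ) = 0.531874 / (2 × 0.035) = 7.60 Myr.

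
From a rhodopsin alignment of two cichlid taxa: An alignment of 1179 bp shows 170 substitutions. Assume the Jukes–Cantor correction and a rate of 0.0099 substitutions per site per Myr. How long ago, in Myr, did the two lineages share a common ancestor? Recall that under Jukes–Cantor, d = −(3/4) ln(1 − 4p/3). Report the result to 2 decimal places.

p = 170/1179 ≈ 0.14419.
d = −(3/4) ln(1 − 4p/3) = −0.75 ln(1 − 0.192253) = −0.75 ln(0.807747)
  = −0.75 × (-0.213506) = 0.160130 substitutions/site.
Under a molecular clock d = 2μt, so t = d/(2μ) = 0.160130 / (2 × 0.0099) = 8.09 Myr.

8.09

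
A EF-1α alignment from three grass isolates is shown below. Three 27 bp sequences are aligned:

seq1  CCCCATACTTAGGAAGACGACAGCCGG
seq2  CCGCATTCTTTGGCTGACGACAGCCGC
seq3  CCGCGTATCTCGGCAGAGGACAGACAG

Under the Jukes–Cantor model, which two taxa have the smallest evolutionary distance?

seq1 and seq2

seq1–seq2: 6/27 differ, p = 0.222, d = 0.264.
seq1–seq3: 9/27 differ, p = 0.333, d = 0.441.
seq2–seq3: 10/27 differ, p = 0.370, d = 0.511.
The smallest distance is between seq1 and seq2.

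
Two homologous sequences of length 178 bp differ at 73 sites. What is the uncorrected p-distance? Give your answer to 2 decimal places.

0.41

p = 73/178 = 0.410112… ≈ 0.41 (to 2 d.p.).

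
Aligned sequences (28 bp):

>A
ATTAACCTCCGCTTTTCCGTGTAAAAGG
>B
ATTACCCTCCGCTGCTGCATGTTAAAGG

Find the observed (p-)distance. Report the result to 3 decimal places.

0.214

The sequences differ at 6 of 28 positions (sites 5, 14, 15, 17, 19, 23).
p = 6/28 = 0.214285… ≈ 0.214 (to 3 d.p.).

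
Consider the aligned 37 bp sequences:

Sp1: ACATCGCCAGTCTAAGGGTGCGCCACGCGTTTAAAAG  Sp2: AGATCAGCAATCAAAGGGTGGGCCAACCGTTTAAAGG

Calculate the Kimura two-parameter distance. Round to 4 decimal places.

0.2940

Of 37 sites, 3 differences are transitions and 6 are transversions, so P = 3/37 ≈ 0.081081 and Q = 6/37 ≈ 0.162162.
Under the Kimura two-parameter model, d = −½ ln(1 − 2P − Q) − ¼ ln(1 − 2Q).
1 − 2P − Q = 0.675676, giving −½ ln(0.675676) = 0.196021.
1 − 2Q = 0.675676, giving −¼ ln(0.675676) = 0.098010.
d = 0.196021 + 0.098010 = 0.294031.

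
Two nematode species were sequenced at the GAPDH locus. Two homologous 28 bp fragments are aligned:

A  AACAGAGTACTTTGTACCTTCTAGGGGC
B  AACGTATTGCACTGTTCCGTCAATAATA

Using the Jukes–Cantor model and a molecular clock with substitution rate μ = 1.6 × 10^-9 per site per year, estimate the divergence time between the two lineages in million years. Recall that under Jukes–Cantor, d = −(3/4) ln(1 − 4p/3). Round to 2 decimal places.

The sequences differ at 14 of 28 sites, so p = 14/28 = 0.5.
d = −(3/4) ln(1 − 4p/3) = −0.75 ln(1 − 0.666667) = −0.75 ln(0.333333)
  = −0.75 × (-1.098613) = 0.823960 substitutions/site.
Under a molecular clock d = 2μt, so t = d/(2μ) = 0.823960 / (2 × 1.6 × 10^-9) = 257.49 million years.

257.49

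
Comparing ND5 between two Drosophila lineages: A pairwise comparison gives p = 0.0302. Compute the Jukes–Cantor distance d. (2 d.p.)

0.03

d = −(3/4) ln(1 − 4p/3) = −0.75 ln(1 − 0.040267) = −0.75 ln(0.959733)
  = −0.75 × (-0.041100) = 0.030825 substitutions/site.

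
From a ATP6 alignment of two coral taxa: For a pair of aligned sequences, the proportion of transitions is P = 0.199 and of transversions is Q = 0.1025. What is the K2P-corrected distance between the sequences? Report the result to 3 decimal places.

0.404

Under the Kimura two-parameter model, d = −½ ln(1 − 2P − Q) − ¼ ln(1 − 2Q).
1 − 2P − Q = 0.4995, giving −½ ln(0.4995) = 0.347074.
1 − 2Q = 0.795, giving −¼ ln(0.795) = 0.057353.
d = 0.347074 + 0.057353 = 0.404427.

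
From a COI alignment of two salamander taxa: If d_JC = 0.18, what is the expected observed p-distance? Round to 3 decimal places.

0.160

p = (3/4)(1 − e^(−4d/3)) = 0.75 × (1 − e^(-0.24)) = 0.75 × (1 − 0.786628) = 0.160029.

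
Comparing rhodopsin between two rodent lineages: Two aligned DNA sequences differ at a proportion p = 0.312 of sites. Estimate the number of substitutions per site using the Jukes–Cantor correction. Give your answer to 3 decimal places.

d = −(3/4) ln(1 − 4p/3) = −0.75 ln(1 − 0.416) = −0.75 ln(0.584)
  = −0.75 × (-0.537854) = 0.403391 substitutions/site.

0.403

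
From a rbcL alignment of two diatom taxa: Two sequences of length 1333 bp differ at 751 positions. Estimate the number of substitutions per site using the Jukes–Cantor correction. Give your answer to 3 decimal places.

1.043

p = 751/1333 ≈ 0.563391.
d = −(3/4) ln(1 − 4p/3) = −0.75 ln(1 − 0.751188) = −0.75 ln(0.248812)
  = −0.75 × (-1.391058) = 1.043294 substitutions/site.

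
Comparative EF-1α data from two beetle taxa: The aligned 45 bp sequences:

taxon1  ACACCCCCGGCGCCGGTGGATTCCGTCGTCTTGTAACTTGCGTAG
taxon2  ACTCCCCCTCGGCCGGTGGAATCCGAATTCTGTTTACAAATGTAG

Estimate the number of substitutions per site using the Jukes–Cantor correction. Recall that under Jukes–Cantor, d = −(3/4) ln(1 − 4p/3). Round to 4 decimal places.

0.4408

The sequences differ at 15 of 45 sites, so p = 15/45 ≈ 0.333333.
d = −(3/4) ln(1 − 4p/3) = −0.75 ln(1 − 0.444444) = −0.75 ln(0.555556)
  = −0.75 × (-0.587786) = 0.440840 substitutions/site.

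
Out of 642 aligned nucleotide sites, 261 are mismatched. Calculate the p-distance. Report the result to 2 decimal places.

0.41

p = 261/642 = 0.406542… ≈ 0.41 (to 2 d.p.).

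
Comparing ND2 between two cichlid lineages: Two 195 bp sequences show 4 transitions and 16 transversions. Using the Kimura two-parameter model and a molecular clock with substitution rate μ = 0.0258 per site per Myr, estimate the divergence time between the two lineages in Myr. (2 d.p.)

P = 4/195 ≈ 0.020513 and Q = 16/195 ≈ 0.082051.
Under the Kimura two-parameter model, d = −½ ln(1 − 2P − Q) − ¼ ln(1 − 2Q).
1 − 2P − Q = 0.876923, giving −½ ln(0.876923) = 0.065668.
1 − 2Q = 0.835898, giving −¼ ln(0.835898) = 0.044812.
d = 0.065668 + 0.044812 = 0.110480.
Under a molecular clock d = 2μt, so t = d/(2μ) = 0.110480 / (2 × 0.0258) = 2.14 Myr.

2.14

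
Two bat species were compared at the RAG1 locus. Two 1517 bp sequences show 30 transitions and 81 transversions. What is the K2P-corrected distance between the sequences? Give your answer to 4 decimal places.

0.0770

P = 30/1517 ≈ 0.019776 and Q = 81/1517 ≈ 0.053395.
Under the Kimura two-parameter model, d = −½ ln(1 − 2P − Q) − ¼ ln(1 − 2Q).
1 − 2P − Q = 0.907053, giving −½ ln(0.907053) = 0.048777.
1 − 2Q = 0.89321, giving −¼ ln(0.89321) = 0.028233.
d = 0.048777 + 0.028233 = 0.077010.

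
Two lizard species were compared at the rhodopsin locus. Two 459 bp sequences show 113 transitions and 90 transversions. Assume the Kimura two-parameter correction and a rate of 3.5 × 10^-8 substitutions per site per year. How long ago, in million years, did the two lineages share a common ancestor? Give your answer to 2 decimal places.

P = 113/459 ≈ 0.246187 and Q = 90/459 ≈ 0.196078.
Under the Kimura two-parameter model, d = −½ ln(1 − 2P − Q) − ¼ ln(1 − 2Q).
1 − 2P − Q = 0.311548, giving −½ ln(0.311548) = 0.583101.
1 − 2Q = 0.607844, giving −¼ ln(0.607844) = 0.124459.
d = 0.583101 + 0.124459 = 0.707560.
Under a molecular clock d = 2μt, so t = d/(2μ) = 0.707560 / (2 × 3.5 × 10^-8) = 10.11 million years.

10.11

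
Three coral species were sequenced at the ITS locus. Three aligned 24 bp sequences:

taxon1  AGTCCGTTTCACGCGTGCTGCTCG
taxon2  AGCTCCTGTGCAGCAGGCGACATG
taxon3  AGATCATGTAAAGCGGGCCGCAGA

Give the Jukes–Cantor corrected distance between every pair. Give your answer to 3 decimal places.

d(taxon1,taxon2) = 0.961, d(taxon1,taxon3) = 0.708, d(taxon2,taxon3) = 0.520

taxon1–taxon2: 13/24 sites differ → p ≈ 0.541667, d = −0.75 ln(1 − 0.722223) = 0.960702 ≈ 0.961.
taxon1–taxon3: 11/24 sites differ → p ≈ 0.458333, d = −0.75 ln(1 − 0.611111) = 0.708346 ≈ 0.708.
taxon2–taxon3: 9/24 sites differ → p = 0.375, d = −0.75 ln(1 − 0.5) = 0.519860 ≈ 0.520.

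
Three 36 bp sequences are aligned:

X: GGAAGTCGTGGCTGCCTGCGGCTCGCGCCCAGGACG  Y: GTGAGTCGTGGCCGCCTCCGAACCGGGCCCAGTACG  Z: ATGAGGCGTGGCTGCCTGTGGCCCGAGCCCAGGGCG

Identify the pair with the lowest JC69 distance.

X and Z

X–Y: 9/36 differ, p = 0.250, d = 0.304.
X–Z: 8/36 differ, p = 0.222, d = 0.264.
Y–Z: 10/36 differ, p = 0.278, d = 0.347.
The smallest distance is between X and Z.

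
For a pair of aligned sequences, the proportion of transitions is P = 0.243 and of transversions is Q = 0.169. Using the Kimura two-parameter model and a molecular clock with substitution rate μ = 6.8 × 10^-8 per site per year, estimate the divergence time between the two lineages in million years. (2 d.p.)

Under the Kimura two-parameter model, d = −½ ln(1 − 2P − Q) − ¼ ln(1 − 2Q).
1 − 2P − Q = 0.345, giving −½ ln(0.345) = 0.532105.
1 − 2Q = 0.662, giving −¼ ln(0.662) = 0.103122.
d = 0.532105 + 0.103122 = 0.635227.
Under a molecular clock d = 2μt, so t = d/(2μ) = 0.635227 / (2 × 6.8 × 10^-8) = 4.67 million years.

4.67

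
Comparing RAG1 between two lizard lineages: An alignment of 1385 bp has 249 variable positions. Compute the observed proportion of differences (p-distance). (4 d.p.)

0.1798

p = 249/1385 = 0.179783… ≈ 0.1798 (to 4 d.p.).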